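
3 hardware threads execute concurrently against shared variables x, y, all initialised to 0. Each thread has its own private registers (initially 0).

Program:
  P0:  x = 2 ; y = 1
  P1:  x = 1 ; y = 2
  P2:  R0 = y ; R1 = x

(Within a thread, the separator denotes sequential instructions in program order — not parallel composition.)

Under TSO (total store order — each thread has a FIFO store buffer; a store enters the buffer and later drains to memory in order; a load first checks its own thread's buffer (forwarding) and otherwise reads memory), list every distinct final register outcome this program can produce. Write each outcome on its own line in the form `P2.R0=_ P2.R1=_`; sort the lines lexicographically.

outcome vector order: (P2.R0,P2.R1)
|TSO outcomes| = 7

P2.R0=0 P2.R1=0
P2.R0=0 P2.R1=1
P2.R0=0 P2.R1=2
P2.R0=1 P2.R1=1
P2.R0=1 P2.R1=2
P2.R0=2 P2.R1=1
P2.R0=2 P2.R1=2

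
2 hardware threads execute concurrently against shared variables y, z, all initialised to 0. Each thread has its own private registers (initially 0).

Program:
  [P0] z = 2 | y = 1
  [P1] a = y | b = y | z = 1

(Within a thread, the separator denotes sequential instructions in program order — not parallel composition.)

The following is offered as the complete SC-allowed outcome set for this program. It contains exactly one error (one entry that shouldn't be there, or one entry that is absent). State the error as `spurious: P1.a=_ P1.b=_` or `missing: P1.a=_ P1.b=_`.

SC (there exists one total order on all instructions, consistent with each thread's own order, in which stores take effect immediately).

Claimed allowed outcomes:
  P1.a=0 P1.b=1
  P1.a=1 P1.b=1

outcome vector order: (P1.a,P1.b)
under SC → <0 0>, <0 1>, <1 1>
SC∖claimed = {<0 0>}

missing: P1.a=0 P1.b=0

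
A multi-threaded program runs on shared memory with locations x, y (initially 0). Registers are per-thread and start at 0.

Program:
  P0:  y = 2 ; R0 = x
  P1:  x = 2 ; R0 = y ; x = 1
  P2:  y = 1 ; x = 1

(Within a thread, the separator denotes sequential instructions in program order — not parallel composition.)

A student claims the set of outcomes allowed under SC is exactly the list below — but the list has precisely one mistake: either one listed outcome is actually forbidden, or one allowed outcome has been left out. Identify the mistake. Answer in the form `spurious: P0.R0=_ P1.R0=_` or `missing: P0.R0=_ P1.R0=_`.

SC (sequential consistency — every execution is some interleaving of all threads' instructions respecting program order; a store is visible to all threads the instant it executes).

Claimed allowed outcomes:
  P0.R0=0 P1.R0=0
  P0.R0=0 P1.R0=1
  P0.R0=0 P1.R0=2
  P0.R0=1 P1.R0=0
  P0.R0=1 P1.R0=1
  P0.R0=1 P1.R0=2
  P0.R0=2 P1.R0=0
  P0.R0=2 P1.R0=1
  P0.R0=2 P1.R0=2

outcome vector order: (P0.R0,P1.R0)
SC: 8 outcomes — {0/1 0/2 1/0 1/1 1/2 2/0 2/1 2/2}
claimed∖SC = {0/0}

spurious: P0.R0=0 P1.R0=0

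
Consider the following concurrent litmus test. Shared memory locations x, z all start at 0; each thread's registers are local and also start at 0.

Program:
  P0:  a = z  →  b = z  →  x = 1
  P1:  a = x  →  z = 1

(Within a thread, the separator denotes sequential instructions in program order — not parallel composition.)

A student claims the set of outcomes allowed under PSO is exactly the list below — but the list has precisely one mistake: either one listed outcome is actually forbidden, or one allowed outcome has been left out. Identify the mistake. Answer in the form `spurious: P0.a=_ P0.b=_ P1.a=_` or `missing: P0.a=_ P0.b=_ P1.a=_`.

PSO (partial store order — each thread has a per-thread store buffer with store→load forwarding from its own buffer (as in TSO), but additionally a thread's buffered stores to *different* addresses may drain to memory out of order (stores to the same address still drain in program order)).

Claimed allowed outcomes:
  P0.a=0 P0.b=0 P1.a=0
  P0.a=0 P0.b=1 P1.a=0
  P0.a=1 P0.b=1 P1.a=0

missing: P0.a=0 P0.b=0 P1.a=1

outcome vector order: (P0.a,P0.b,P1.a)
[PSO] allowed = {<0 0 0> <0 0 1> <0 1 0> <1 1 0>}
PSO∖claimed = {<0 0 1>}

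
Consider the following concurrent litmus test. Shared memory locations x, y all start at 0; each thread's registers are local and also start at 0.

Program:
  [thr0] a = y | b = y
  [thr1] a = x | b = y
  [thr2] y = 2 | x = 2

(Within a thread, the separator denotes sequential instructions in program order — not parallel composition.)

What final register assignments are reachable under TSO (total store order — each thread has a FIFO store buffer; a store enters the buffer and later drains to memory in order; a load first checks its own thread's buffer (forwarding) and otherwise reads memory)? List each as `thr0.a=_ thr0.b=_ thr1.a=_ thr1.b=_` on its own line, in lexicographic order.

thr0.a=0 thr0.b=0 thr1.a=0 thr1.b=0
thr0.a=0 thr0.b=0 thr1.a=0 thr1.b=2
thr0.a=0 thr0.b=0 thr1.a=2 thr1.b=2
thr0.a=0 thr0.b=2 thr1.a=0 thr1.b=0
thr0.a=0 thr0.b=2 thr1.a=0 thr1.b=2
thr0.a=0 thr0.b=2 thr1.a=2 thr1.b=2
thr0.a=2 thr0.b=2 thr1.a=0 thr1.b=0
thr0.a=2 thr0.b=2 thr1.a=0 thr1.b=2
thr0.a=2 thr0.b=2 thr1.a=2 thr1.b=2

outcome vector order: (thr0.a,thr0.b,thr1.a,thr1.b)
|TSO outcomes| = 9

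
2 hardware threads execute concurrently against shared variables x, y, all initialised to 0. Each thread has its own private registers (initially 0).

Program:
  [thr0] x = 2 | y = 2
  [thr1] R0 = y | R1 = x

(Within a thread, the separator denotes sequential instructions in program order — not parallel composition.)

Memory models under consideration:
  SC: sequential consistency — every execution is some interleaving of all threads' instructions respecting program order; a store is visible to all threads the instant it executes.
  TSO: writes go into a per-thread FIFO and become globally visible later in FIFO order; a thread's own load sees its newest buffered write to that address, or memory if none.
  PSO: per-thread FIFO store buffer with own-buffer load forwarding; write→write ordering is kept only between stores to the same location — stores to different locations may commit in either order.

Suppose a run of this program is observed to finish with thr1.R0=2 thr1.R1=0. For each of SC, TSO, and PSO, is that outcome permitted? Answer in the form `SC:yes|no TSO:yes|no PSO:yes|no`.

SC:no TSO:no PSO:yes

outcome vector order: (thr1.R0,thr1.R1)
SC: 3 outcomes — {(0,0); (0,2); (2,2)}
TSO: 3 outcomes — {(0,0); (0,2); (2,2)}
PSO: 4 outcomes — {(0,0); (0,2); (2,0); (2,2)}
target (2,0) ∈ {PSO}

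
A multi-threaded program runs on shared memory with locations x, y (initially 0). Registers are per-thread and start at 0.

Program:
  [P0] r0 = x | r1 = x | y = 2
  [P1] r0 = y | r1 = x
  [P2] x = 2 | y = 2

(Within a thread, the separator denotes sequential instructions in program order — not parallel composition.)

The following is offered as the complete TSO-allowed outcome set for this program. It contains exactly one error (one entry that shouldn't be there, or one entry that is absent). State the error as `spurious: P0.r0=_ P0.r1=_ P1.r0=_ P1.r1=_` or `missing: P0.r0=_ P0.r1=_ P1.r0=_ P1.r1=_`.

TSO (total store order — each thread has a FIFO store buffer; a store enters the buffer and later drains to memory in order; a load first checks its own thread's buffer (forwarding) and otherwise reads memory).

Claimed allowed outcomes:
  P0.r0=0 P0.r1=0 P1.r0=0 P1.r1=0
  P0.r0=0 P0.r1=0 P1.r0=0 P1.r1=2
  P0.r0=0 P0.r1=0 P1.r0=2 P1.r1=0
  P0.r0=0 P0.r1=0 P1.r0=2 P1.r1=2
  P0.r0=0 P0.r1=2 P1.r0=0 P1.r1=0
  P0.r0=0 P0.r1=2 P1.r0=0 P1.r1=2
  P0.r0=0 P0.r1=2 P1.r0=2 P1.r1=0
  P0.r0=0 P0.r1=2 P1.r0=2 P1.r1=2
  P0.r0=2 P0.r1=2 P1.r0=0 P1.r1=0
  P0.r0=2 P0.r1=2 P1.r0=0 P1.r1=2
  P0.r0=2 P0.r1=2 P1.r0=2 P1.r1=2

spurious: P0.r0=0 P0.r1=2 P1.r0=2 P1.r1=0

outcome vector order: (P0.r0,P0.r1,P1.r0,P1.r1)
TSO (10): 0/0/0/0, 0/0/0/2, 0/0/2/0, 0/0/2/2, 0/2/0/0, 0/2/0/2, 0/2/2/2, 2/2/0/0, 2/2/0/2, 2/2/2/2
claimed∖TSO = {0/2/2/0}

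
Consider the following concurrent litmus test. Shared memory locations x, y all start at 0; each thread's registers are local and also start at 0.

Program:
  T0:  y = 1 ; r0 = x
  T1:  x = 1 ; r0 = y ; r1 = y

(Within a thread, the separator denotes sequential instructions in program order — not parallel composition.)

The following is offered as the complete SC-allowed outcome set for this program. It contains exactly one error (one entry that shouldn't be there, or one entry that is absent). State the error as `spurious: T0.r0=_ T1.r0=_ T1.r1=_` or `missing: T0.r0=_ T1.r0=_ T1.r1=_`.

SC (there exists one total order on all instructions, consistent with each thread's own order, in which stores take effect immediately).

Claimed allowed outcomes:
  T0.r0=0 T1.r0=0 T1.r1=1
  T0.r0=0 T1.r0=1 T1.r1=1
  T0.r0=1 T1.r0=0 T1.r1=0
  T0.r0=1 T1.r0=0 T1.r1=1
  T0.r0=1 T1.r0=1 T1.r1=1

spurious: T0.r0=0 T1.r0=0 T1.r1=1

outcome vector order: (T0.r0,T1.r0,T1.r1)
under SC → 0/1/1, 1/0/0, 1/0/1, 1/1/1
claimed∖SC = {0/0/1}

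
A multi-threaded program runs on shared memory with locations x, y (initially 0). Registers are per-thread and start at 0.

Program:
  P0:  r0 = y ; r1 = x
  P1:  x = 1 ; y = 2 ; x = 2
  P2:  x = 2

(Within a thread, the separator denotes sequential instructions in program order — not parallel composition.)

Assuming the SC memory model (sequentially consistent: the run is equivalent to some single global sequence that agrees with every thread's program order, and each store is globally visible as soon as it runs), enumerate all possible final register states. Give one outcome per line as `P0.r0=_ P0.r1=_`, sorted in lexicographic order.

P0.r0=0 P0.r1=0
P0.r0=0 P0.r1=1
P0.r0=0 P0.r1=2
P0.r0=2 P0.r1=1
P0.r0=2 P0.r1=2

outcome vector order: (P0.r0,P0.r1)
|SC outcomes| = 5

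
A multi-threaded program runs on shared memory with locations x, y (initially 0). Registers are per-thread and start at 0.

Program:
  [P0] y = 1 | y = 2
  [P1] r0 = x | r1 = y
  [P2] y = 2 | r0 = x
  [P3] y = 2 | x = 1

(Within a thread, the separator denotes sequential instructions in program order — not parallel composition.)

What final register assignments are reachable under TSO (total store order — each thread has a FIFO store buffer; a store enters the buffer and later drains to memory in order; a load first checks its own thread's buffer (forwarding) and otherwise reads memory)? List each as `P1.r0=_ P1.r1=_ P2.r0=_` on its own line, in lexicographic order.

P1.r0=0 P1.r1=0 P2.r0=0
P1.r0=0 P1.r1=0 P2.r0=1
P1.r0=0 P1.r1=1 P2.r0=0
P1.r0=0 P1.r1=1 P2.r0=1
P1.r0=0 P1.r1=2 P2.r0=0
P1.r0=0 P1.r1=2 P2.r0=1
P1.r0=1 P1.r1=1 P2.r0=0
P1.r0=1 P1.r1=1 P2.r0=1
P1.r0=1 P1.r1=2 P2.r0=0
P1.r0=1 P1.r1=2 P2.r0=1

outcome vector order: (P1.r0,P1.r1,P2.r0)
|TSO outcomes| = 10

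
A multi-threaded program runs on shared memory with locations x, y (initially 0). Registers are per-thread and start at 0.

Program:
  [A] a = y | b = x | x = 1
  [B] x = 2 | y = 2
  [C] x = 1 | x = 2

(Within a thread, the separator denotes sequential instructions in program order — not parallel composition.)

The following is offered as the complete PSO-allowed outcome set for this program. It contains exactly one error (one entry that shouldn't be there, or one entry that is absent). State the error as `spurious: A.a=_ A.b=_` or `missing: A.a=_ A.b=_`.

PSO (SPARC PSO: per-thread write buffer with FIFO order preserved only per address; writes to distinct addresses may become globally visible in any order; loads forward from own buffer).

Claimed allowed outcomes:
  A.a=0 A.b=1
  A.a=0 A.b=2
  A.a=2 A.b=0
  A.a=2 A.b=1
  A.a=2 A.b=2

outcome vector order: (A.a,A.b)
PSO (6): 00; 01; 02; 20; 21; 22
PSO∖claimed = {00}

missing: A.a=0 A.b=0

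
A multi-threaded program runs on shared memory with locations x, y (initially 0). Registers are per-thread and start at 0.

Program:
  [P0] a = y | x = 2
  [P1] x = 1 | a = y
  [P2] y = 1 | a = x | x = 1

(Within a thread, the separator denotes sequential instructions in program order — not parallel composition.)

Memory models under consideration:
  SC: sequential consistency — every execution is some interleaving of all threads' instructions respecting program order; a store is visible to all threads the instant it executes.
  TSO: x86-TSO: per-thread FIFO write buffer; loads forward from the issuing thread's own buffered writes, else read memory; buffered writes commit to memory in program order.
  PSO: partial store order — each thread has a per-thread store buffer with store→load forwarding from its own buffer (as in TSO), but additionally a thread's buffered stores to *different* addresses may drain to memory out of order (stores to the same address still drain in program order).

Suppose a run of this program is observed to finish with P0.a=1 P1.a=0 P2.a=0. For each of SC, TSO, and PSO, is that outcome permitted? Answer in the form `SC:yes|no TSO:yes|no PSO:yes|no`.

outcome vector order: (P0.a,P1.a,P2.a)
SC: 10 outcomes — {(0,0,1), (0,0,2), (0,1,0), (0,1,1), (0,1,2), (1,0,1), (1,0,2), (1,1,0), (1,1,1), (1,1,2)}
TSO: 12 outcomes — {(0,0,0), (0,0,1), (0,0,2), (0,1,0), (0,1,1), (0,1,2), (1,0,0), (1,0,1), (1,0,2), (1,1,0), (1,1,1), (1,1,2)}
PSO: 12 outcomes — {(0,0,0), (0,0,1), (0,0,2), (0,1,0), (0,1,1), (0,1,2), (1,0,0), (1,0,1), (1,0,2), (1,1,0), (1,1,1), (1,1,2)}
target (1,0,0) ∈ {TSO,PSO}

SC:no TSO:yes PSO:yes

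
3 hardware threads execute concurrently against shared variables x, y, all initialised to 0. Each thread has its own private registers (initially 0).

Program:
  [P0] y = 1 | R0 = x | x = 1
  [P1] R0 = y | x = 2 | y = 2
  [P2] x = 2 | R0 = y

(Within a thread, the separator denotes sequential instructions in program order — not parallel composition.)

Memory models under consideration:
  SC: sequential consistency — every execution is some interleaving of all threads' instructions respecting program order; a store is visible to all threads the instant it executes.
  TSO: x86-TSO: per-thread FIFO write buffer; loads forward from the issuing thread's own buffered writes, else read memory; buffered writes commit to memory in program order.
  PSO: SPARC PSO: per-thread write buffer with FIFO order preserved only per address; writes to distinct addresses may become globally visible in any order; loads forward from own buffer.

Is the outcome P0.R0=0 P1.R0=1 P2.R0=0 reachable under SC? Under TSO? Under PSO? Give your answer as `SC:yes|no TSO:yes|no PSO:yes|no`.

SC:no TSO:yes PSO:yes

outcome vector order: (P0.R0,P1.R0,P2.R0)
[SC] allowed = {<0 0 1> <0 0 2> <0 1 1> <0 1 2> <2 0 0> <2 0 1> <2 0 2> <2 1 0> <2 1 1> <2 1 2>}
[TSO] allowed = {<0 0 0> <0 0 1> <0 0 2> <0 1 0> <0 1 1> <0 1 2> <2 0 0> <2 0 1> <2 0 2> <2 1 0> <2 1 1> <2 1 2>}
[PSO] allowed = {<0 0 0> <0 0 1> <0 0 2> <0 1 0> <0 1 1> <0 1 2> <2 0 0> <2 0 1> <2 0 2> <2 1 0> <2 1 1> <2 1 2>}
target <0 1 0> ∈ {TSO,PSO}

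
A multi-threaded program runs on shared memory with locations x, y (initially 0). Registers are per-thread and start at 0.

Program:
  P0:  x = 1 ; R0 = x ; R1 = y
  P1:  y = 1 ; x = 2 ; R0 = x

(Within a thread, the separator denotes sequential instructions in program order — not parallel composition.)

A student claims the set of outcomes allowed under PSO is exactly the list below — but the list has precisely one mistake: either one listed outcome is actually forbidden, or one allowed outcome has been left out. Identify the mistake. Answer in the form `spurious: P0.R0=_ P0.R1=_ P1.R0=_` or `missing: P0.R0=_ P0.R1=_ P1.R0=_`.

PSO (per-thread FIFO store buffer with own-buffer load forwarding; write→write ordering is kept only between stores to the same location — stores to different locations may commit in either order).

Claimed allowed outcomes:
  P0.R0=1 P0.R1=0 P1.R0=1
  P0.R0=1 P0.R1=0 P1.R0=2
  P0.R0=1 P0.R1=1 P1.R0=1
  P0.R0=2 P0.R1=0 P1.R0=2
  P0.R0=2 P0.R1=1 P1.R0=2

missing: P0.R0=1 P0.R1=1 P1.R0=2

outcome vector order: (P0.R0,P0.R1,P1.R0)
PSO: 6 outcomes — {1/0/1; 1/0/2; 1/1/1; 1/1/2; 2/0/2; 2/1/2}
PSO∖claimed = {1/1/2}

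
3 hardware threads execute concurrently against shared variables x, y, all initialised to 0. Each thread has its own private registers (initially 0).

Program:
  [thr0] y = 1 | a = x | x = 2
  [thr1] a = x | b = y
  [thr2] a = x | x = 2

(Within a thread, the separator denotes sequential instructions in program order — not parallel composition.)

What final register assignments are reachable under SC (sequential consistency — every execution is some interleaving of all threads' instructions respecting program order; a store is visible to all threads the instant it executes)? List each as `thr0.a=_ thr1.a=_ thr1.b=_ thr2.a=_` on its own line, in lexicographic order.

outcome vector order: (thr0.a,thr1.a,thr1.b,thr2.a)
|SC outcomes| = 10

thr0.a=0 thr1.a=0 thr1.b=0 thr2.a=0
thr0.a=0 thr1.a=0 thr1.b=0 thr2.a=2
thr0.a=0 thr1.a=0 thr1.b=1 thr2.a=0
thr0.a=0 thr1.a=0 thr1.b=1 thr2.a=2
thr0.a=0 thr1.a=2 thr1.b=1 thr2.a=0
thr0.a=0 thr1.a=2 thr1.b=1 thr2.a=2
thr0.a=2 thr1.a=0 thr1.b=0 thr2.a=0
thr0.a=2 thr1.a=0 thr1.b=1 thr2.a=0
thr0.a=2 thr1.a=2 thr1.b=0 thr2.a=0
thr0.a=2 thr1.a=2 thr1.b=1 thr2.a=0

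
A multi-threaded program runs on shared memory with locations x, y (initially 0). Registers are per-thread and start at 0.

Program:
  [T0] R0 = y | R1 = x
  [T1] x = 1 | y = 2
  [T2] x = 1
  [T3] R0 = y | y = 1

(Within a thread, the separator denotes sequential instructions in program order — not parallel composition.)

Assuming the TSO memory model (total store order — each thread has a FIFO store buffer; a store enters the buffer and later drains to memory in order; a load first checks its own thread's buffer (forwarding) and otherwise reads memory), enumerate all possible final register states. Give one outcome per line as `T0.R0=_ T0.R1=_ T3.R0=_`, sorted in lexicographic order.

outcome vector order: (T0.R0,T0.R1,T3.R0)
|TSO outcomes| = 9

T0.R0=0 T0.R1=0 T3.R0=0
T0.R0=0 T0.R1=0 T3.R0=2
T0.R0=0 T0.R1=1 T3.R0=0
T0.R0=0 T0.R1=1 T3.R0=2
T0.R0=1 T0.R1=0 T3.R0=0
T0.R0=1 T0.R1=1 T3.R0=0
T0.R0=1 T0.R1=1 T3.R0=2
T0.R0=2 T0.R1=1 T3.R0=0
T0.R0=2 T0.R1=1 T3.R0=2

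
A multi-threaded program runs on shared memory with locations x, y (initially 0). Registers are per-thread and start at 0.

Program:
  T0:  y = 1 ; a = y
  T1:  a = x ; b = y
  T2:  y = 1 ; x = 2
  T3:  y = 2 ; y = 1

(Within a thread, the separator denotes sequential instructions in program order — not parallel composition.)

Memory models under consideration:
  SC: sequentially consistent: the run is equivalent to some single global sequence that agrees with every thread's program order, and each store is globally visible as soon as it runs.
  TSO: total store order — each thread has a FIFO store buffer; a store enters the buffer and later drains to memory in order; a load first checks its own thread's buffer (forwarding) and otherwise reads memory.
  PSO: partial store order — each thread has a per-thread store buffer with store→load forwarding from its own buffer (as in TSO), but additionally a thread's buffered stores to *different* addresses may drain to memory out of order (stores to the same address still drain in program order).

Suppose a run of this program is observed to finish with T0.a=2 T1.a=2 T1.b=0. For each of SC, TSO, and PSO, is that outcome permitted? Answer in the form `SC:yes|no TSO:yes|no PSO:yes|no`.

SC:no TSO:no PSO:yes

outcome vector order: (T0.a,T1.a,T1.b)
[SC] allowed = {<1 0 0>; <1 0 1>; <1 0 2>; <1 2 1>; <1 2 2>; <2 0 0>; <2 0 1>; <2 0 2>; <2 2 1>; <2 2 2>}
[TSO] allowed = {<1 0 0>; <1 0 1>; <1 0 2>; <1 2 1>; <1 2 2>; <2 0 0>; <2 0 1>; <2 0 2>; <2 2 1>; <2 2 2>}
[PSO] allowed = {<1 0 0>; <1 0 1>; <1 0 2>; <1 2 0>; <1 2 1>; <1 2 2>; <2 0 0>; <2 0 1>; <2 0 2>; <2 2 0>; <2 2 1>; <2 2 2>}
target <2 2 0> ∈ {PSO}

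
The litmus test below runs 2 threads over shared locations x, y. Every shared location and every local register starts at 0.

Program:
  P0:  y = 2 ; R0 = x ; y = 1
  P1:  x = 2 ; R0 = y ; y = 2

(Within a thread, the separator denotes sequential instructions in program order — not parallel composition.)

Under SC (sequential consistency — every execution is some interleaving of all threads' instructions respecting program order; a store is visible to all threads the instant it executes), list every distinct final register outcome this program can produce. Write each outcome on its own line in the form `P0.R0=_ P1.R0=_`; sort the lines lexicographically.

outcome vector order: (P0.R0,P1.R0)
|SC outcomes| = 5

P0.R0=0 P1.R0=1
P0.R0=0 P1.R0=2
P0.R0=2 P1.R0=0
P0.R0=2 P1.R0=1
P0.R0=2 P1.R0=2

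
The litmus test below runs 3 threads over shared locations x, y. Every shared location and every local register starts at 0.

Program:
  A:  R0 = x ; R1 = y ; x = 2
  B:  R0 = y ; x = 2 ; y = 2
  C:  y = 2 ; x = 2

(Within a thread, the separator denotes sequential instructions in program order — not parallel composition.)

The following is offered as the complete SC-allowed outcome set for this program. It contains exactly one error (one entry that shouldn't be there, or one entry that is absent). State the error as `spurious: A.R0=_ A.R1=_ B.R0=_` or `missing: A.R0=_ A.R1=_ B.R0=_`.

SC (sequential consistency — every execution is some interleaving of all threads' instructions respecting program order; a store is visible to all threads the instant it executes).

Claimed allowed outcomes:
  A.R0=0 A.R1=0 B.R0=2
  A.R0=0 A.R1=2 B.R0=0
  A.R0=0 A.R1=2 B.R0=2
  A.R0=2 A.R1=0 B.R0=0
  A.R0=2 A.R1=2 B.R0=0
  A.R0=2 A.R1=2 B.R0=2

missing: A.R0=0 A.R1=0 B.R0=0

outcome vector order: (A.R0,A.R1,B.R0)
[SC] allowed = {(0,0,0), (0,0,2), (0,2,0), (0,2,2), (2,0,0), (2,2,0), (2,2,2)}
SC∖claimed = {(0,0,0)}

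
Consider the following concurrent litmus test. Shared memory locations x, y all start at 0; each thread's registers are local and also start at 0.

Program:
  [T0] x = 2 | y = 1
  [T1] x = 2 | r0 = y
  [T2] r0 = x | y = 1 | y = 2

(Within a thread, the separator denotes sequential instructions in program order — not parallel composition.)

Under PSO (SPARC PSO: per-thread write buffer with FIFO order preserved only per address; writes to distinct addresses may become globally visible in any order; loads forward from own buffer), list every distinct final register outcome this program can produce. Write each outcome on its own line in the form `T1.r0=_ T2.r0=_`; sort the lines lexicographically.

outcome vector order: (T1.r0,T2.r0)
|PSO outcomes| = 6

T1.r0=0 T2.r0=0
T1.r0=0 T2.r0=2
T1.r0=1 T2.r0=0
T1.r0=1 T2.r0=2
T1.r0=2 T2.r0=0
T1.r0=2 T2.r0=2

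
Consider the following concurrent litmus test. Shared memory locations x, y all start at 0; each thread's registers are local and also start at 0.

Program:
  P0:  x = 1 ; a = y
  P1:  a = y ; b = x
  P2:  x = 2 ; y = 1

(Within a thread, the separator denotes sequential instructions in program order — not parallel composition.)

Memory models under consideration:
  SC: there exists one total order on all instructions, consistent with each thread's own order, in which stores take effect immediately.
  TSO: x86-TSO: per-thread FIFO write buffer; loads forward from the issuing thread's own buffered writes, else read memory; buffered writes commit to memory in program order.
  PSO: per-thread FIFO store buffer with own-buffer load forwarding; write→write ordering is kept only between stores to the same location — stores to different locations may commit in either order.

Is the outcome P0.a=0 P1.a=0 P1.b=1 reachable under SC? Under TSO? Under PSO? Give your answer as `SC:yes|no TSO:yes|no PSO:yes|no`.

outcome vector order: (P0.a,P1.a,P1.b)
SC: 10 outcomes — {(0,0,0) (0,0,1) (0,0,2) (0,1,1) (0,1,2) (1,0,0) (1,0,1) (1,0,2) (1,1,1) (1,1,2)}
TSO: 10 outcomes — {(0,0,0) (0,0,1) (0,0,2) (0,1,1) (0,1,2) (1,0,0) (1,0,1) (1,0,2) (1,1,1) (1,1,2)}
PSO: 12 outcomes — {(0,0,0) (0,0,1) (0,0,2) (0,1,0) (0,1,1) (0,1,2) (1,0,0) (1,0,1) (1,0,2) (1,1,0) (1,1,1) (1,1,2)}
target (0,0,1) ∈ {SC,TSO,PSO}

SC:yes TSO:yes PSO:yes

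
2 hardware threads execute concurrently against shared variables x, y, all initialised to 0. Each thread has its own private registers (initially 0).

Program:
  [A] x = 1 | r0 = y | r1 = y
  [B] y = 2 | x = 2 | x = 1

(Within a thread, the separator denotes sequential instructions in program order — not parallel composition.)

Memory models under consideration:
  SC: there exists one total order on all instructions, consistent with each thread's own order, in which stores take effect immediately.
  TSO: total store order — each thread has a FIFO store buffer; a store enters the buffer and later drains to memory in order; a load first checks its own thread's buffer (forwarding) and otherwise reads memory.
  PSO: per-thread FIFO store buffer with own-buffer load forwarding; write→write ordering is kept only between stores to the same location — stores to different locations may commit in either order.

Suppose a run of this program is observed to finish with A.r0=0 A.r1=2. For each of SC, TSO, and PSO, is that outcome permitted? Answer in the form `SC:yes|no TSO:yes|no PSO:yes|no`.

outcome vector order: (A.r0,A.r1)
SC: 3 outcomes — {00; 02; 22}
TSO: 3 outcomes — {00; 02; 22}
PSO: 3 outcomes — {00; 02; 22}
target 02 ∈ {SC,TSO,PSO}

SC:yes TSO:yes PSO:yes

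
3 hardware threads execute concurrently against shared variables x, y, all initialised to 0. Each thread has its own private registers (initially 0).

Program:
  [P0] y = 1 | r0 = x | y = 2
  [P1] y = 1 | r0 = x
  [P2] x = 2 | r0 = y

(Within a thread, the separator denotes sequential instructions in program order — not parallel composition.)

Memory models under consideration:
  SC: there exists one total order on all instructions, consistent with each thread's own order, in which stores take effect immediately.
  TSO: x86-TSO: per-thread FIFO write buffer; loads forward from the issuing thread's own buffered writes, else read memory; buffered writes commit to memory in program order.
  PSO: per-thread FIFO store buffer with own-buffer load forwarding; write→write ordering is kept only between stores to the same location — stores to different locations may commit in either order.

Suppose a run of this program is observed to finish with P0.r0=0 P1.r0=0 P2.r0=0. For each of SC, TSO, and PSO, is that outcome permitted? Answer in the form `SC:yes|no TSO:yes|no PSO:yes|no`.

SC:no TSO:yes PSO:yes

outcome vector order: (P0.r0,P1.r0,P2.r0)
SC (9): <0 0 1>, <0 0 2>, <0 2 1>, <0 2 2>, <2 0 1>, <2 0 2>, <2 2 0>, <2 2 1>, <2 2 2>
TSO (12): <0 0 0>, <0 0 1>, <0 0 2>, <0 2 0>, <0 2 1>, <0 2 2>, <2 0 0>, <2 0 1>, <2 0 2>, <2 2 0>, <2 2 1>, <2 2 2>
PSO (12): <0 0 0>, <0 0 1>, <0 0 2>, <0 2 0>, <0 2 1>, <0 2 2>, <2 0 0>, <2 0 1>, <2 0 2>, <2 2 0>, <2 2 1>, <2 2 2>
target <0 0 0> ∈ {TSO,PSO}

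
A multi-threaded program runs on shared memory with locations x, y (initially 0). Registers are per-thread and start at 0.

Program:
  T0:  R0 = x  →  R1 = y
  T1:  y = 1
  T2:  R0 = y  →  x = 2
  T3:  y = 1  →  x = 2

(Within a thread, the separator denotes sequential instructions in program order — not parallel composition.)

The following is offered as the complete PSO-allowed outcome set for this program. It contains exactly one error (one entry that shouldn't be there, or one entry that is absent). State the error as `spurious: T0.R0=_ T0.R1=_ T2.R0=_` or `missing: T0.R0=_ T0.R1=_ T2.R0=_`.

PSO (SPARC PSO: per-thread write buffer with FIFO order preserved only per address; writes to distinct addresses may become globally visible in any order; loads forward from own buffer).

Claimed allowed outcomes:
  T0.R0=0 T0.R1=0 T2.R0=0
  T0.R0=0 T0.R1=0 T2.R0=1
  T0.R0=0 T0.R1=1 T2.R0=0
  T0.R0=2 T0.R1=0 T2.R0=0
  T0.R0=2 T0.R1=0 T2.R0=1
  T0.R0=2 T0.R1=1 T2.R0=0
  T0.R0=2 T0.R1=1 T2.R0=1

outcome vector order: (T0.R0,T0.R1,T2.R0)
PSO: 8 outcomes — {(0,0,0); (0,0,1); (0,1,0); (0,1,1); (2,0,0); (2,0,1); (2,1,0); (2,1,1)}
PSO∖claimed = {(0,1,1)}

missing: T0.R0=0 T0.R1=1 T2.R0=1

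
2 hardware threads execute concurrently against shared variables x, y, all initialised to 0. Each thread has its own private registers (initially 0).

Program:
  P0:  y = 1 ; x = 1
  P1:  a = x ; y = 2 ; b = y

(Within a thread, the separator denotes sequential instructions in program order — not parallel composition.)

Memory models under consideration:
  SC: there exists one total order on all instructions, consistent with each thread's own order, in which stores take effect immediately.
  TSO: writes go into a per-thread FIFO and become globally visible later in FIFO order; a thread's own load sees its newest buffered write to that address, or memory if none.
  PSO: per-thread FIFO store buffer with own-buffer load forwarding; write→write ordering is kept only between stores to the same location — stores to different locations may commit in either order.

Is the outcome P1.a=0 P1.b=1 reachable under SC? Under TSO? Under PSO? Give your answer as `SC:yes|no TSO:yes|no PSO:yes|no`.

SC:yes TSO:yes PSO:yes

outcome vector order: (P1.a,P1.b)
SC (3): (0,1) (0,2) (1,2)
TSO (3): (0,1) (0,2) (1,2)
PSO (4): (0,1) (0,2) (1,1) (1,2)
target (0,1) ∈ {SC,TSO,PSO}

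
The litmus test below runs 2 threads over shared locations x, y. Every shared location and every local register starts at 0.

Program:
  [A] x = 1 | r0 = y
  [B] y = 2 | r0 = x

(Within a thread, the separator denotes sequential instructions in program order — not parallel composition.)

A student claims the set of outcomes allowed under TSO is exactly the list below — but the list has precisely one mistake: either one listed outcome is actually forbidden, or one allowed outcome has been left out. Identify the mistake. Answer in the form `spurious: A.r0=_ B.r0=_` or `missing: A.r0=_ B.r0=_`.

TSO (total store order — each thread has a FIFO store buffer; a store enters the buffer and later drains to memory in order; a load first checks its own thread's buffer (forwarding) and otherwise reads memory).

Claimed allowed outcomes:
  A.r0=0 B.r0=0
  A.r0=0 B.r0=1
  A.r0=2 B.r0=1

missing: A.r0=2 B.r0=0

outcome vector order: (A.r0,B.r0)
[TSO] allowed = {<0 0>; <0 1>; <2 0>; <2 1>}
TSO∖claimed = {<2 0>}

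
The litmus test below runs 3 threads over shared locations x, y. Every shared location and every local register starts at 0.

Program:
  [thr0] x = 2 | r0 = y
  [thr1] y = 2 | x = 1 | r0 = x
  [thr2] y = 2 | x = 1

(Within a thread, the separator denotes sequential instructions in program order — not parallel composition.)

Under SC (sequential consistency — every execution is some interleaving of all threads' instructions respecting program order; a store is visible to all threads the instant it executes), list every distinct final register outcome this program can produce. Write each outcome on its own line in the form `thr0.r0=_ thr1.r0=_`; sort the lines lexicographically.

outcome vector order: (thr0.r0,thr1.r0)
|SC outcomes| = 3

thr0.r0=0 thr1.r0=1
thr0.r0=2 thr1.r0=1
thr0.r0=2 thr1.r0=2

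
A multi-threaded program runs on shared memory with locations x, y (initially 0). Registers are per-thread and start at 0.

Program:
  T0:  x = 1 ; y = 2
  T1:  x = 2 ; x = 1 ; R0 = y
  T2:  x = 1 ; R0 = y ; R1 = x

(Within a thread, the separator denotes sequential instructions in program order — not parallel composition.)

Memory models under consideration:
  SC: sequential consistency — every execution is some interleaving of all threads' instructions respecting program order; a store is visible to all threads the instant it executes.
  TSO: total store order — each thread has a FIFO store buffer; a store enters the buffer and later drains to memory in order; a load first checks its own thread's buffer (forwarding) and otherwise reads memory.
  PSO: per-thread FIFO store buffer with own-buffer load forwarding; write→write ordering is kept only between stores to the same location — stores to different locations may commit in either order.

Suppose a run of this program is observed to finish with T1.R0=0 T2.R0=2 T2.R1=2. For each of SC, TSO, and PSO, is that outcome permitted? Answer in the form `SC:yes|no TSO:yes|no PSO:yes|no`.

outcome vector order: (T1.R0,T2.R0,T2.R1)
SC: 7 outcomes — {0/0/1, 0/0/2, 0/2/1, 2/0/1, 2/0/2, 2/2/1, 2/2/2}
TSO: 8 outcomes — {0/0/1, 0/0/2, 0/2/1, 0/2/2, 2/0/1, 2/0/2, 2/2/1, 2/2/2}
PSO: 8 outcomes — {0/0/1, 0/0/2, 0/2/1, 0/2/2, 2/0/1, 2/0/2, 2/2/1, 2/2/2}
target 0/2/2 ∈ {TSO,PSO}

SC:no TSO:yes PSO:yes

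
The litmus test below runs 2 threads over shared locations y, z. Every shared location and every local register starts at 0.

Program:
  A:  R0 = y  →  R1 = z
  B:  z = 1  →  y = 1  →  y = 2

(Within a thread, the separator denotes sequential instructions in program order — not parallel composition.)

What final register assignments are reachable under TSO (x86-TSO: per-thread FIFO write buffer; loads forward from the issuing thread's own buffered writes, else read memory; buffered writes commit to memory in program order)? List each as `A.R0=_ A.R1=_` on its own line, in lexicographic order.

A.R0=0 A.R1=0
A.R0=0 A.R1=1
A.R0=1 A.R1=1
A.R0=2 A.R1=1

outcome vector order: (A.R0,A.R1)
|TSO outcomes| = 4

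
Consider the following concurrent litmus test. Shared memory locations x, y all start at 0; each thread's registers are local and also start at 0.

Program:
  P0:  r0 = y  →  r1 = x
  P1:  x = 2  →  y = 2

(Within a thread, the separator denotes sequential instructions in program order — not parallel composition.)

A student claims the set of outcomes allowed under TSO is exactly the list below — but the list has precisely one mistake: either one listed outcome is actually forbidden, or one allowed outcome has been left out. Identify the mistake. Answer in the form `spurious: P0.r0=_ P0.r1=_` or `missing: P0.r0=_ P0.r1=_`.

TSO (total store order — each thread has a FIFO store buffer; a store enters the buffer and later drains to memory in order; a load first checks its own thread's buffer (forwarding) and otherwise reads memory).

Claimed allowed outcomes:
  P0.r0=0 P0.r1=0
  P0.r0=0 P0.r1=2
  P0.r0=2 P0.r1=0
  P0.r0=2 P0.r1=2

spurious: P0.r0=2 P0.r1=0

outcome vector order: (P0.r0,P0.r1)
TSO (3): 0/0; 0/2; 2/2
claimed∖TSO = {2/0}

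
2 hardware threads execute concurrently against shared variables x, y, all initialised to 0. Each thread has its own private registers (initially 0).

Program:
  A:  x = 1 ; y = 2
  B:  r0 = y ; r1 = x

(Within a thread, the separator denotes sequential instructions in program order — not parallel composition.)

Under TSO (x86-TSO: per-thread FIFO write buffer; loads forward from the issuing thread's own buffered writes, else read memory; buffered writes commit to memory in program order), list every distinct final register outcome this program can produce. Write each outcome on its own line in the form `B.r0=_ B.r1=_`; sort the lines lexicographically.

outcome vector order: (B.r0,B.r1)
|TSO outcomes| = 3

B.r0=0 B.r1=0
B.r0=0 B.r1=1
B.r0=2 B.r1=1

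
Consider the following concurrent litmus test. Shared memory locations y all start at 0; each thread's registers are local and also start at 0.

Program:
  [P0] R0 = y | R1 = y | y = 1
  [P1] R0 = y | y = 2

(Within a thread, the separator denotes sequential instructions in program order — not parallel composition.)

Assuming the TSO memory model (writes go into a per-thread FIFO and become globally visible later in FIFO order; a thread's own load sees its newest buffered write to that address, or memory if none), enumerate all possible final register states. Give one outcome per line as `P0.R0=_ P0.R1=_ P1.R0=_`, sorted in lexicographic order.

P0.R0=0 P0.R1=0 P1.R0=0
P0.R0=0 P0.R1=0 P1.R0=1
P0.R0=0 P0.R1=2 P1.R0=0
P0.R0=2 P0.R1=2 P1.R0=0

outcome vector order: (P0.R0,P0.R1,P1.R0)
|TSO outcomes| = 4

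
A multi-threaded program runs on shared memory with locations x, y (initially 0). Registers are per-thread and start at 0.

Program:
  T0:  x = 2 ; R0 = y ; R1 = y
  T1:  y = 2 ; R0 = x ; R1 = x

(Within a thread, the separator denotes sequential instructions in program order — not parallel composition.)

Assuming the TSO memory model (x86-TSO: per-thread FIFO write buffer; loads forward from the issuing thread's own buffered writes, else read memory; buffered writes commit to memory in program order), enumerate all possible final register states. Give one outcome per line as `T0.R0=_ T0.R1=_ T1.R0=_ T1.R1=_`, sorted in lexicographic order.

T0.R0=0 T0.R1=0 T1.R0=0 T1.R1=0
T0.R0=0 T0.R1=0 T1.R0=0 T1.R1=2
T0.R0=0 T0.R1=0 T1.R0=2 T1.R1=2
T0.R0=0 T0.R1=2 T1.R0=0 T1.R1=0
T0.R0=0 T0.R1=2 T1.R0=0 T1.R1=2
T0.R0=0 T0.R1=2 T1.R0=2 T1.R1=2
T0.R0=2 T0.R1=2 T1.R0=0 T1.R1=0
T0.R0=2 T0.R1=2 T1.R0=0 T1.R1=2
T0.R0=2 T0.R1=2 T1.R0=2 T1.R1=2

outcome vector order: (T0.R0,T0.R1,T1.R0,T1.R1)
|TSO outcomes| = 9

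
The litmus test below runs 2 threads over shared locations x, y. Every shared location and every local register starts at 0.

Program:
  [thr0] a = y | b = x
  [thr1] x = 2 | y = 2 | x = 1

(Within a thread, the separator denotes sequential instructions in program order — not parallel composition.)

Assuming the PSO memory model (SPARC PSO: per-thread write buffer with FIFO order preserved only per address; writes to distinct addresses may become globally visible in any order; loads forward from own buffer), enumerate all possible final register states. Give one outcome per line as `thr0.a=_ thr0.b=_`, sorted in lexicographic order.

outcome vector order: (thr0.a,thr0.b)
|PSO outcomes| = 6

thr0.a=0 thr0.b=0
thr0.a=0 thr0.b=1
thr0.a=0 thr0.b=2
thr0.a=2 thr0.b=0
thr0.a=2 thr0.b=1
thr0.a=2 thr0.b=2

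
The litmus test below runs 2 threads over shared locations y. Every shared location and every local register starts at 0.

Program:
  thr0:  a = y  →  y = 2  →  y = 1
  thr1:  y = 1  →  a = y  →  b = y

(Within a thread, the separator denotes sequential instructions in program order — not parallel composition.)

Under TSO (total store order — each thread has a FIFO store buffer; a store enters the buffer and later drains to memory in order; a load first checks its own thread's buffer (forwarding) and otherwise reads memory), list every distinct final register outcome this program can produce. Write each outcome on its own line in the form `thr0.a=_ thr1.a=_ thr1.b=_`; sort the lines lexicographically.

thr0.a=0 thr1.a=1 thr1.b=1
thr0.a=0 thr1.a=1 thr1.b=2
thr0.a=0 thr1.a=2 thr1.b=1
thr0.a=0 thr1.a=2 thr1.b=2
thr0.a=1 thr1.a=1 thr1.b=1
thr0.a=1 thr1.a=1 thr1.b=2
thr0.a=1 thr1.a=2 thr1.b=1
thr0.a=1 thr1.a=2 thr1.b=2

outcome vector order: (thr0.a,thr1.a,thr1.b)
|TSO outcomes| = 8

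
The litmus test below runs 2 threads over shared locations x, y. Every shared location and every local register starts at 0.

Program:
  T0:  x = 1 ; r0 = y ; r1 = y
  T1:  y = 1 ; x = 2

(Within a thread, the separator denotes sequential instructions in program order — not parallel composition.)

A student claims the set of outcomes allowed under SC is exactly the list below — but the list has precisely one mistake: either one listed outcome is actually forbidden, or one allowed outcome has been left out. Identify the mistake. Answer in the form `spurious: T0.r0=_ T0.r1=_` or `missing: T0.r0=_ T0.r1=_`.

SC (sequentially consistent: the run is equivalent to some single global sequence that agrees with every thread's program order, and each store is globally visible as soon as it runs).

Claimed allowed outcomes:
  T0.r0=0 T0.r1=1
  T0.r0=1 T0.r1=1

missing: T0.r0=0 T0.r1=0

outcome vector order: (T0.r0,T0.r1)
SC (3): <0 0>; <0 1>; <1 1>
SC∖claimed = {<0 0>}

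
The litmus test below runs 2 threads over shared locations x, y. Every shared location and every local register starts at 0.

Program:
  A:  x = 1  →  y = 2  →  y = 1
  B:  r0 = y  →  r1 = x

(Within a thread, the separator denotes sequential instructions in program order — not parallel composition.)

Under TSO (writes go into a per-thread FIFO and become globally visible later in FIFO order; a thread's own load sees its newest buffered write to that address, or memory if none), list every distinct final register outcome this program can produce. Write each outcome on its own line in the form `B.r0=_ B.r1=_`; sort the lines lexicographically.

outcome vector order: (B.r0,B.r1)
|TSO outcomes| = 4

B.r0=0 B.r1=0
B.r0=0 B.r1=1
B.r0=1 B.r1=1
B.r0=2 B.r1=1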